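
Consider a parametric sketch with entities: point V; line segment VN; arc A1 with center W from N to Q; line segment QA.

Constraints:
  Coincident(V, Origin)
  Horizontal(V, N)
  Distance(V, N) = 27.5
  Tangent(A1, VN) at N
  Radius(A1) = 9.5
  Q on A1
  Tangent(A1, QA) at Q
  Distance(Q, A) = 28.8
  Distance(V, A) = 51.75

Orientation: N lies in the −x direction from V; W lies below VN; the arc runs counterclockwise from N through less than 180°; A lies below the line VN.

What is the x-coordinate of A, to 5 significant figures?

-33.834

V is at the origin; V and N share the same y with |VN| = 27.5 and N on the −x side, so N = (-27.500, 0.0000). The tangent condition forces WN to be normal to VN, so W = N + (0, -9.5) = (-27.500, -9.5000). Since WQ ⟂ QA (tangency), |WA| = √(9.5² + 28.8²) = 30.326 regardless of where Q sits on A1. So A lies on both circle(V, 51.75) and circle(W, 30.326); the below-VN intersection is A = (-33.834, -39.158). Q is the foot of the tangent from A: Q = (-36.944, -10.526).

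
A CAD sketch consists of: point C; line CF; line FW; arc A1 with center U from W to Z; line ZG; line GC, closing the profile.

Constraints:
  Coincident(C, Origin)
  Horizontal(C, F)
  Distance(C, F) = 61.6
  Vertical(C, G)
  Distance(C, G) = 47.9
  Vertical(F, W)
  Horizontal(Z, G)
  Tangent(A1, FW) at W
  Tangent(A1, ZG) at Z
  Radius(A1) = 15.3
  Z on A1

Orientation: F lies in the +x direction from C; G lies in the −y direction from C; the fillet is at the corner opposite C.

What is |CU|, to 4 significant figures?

56.63

C and G share the same x with |CG| = 47.9 and G on the −y side, so G = (0.000, -47.90). The virtual corner opposite C is at (61.60, -47.90). Tangency of A1 to FW means the radius UW is perpendicular to FW and A1 meets ZG tangentially, so UZ is at right angles to ZG, with radius 15.3, so the center U sits 15.3 in from both sides at U = (46.30, -32.60). Then |CU| = |U − C| = 56.63.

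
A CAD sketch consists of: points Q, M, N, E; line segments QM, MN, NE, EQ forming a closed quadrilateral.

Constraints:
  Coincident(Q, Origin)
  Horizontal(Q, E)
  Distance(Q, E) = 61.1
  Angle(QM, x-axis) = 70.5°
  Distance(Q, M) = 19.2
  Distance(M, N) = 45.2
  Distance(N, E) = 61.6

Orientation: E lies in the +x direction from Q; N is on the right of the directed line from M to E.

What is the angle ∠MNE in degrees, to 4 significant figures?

63.11°

Q is at the origin; QE is horizontal with |QE| = 61.1 and E in +x, so E = (61.1, 0). QM runs at 70.5° with |QM| = 19.2, so M = (6.409, 18.10). N is determined by |MN| = 45.2 and |NE| = 61.6 together: it lies at the intersection of circle(M, 45.2) and circle(E, 61.6). With |ME| = 57.61, the foot of the radical line on ME is 13.60 from M and the perpendicular offset is √(45.2² − 13.60²) = 43.10. Taking the right-of-ME solution: N = (5.780, -27.10).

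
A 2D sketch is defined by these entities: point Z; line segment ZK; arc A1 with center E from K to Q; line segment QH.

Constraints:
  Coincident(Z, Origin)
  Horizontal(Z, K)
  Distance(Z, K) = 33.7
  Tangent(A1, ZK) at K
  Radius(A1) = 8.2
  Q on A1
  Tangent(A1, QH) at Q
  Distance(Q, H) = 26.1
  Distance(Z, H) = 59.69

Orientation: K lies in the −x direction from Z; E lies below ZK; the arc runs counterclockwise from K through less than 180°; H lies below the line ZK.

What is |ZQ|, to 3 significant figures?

41.2

Checks: Z.y = 0.00, K.y = 0.00 ✓; |EQ| = 8.200 ✓; ∠(EQ, QH) = 90.00° ✓; |QH| = 26.10 ✓; |ZH| = 59.69 ✓.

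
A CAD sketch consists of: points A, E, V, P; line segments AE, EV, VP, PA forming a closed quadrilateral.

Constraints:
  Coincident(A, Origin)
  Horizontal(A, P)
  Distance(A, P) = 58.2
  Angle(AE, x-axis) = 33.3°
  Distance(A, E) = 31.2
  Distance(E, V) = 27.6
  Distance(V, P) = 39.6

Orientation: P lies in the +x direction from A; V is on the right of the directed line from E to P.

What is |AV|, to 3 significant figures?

22.1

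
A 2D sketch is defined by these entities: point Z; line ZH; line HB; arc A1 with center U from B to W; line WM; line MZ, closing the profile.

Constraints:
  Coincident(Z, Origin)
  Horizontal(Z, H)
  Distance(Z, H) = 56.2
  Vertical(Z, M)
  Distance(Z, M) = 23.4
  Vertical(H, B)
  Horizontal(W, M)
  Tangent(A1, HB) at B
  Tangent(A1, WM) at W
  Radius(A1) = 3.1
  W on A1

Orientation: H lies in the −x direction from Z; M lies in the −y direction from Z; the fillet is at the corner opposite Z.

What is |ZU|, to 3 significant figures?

56.8

Z is at the origin; Z and H share the same y with |ZH| = 56.2 and H on the −x side, so H = (-56.2, 0.00). Z and M share the same x with |ZM| = 23.4 and M on the −y side, so M = (0.00, -23.4). The virtual corner opposite Z is at (-56.2, -23.4). A1 meets HB tangentially, so UB is at right angles to HB and A1 meets WM tangentially, so UW is at right angles to WM, with radius 3.1, so the center U sits 3.1 in from both sides at U = (-53.1, -20.3). Then |ZU| = |U − Z| = 56.8.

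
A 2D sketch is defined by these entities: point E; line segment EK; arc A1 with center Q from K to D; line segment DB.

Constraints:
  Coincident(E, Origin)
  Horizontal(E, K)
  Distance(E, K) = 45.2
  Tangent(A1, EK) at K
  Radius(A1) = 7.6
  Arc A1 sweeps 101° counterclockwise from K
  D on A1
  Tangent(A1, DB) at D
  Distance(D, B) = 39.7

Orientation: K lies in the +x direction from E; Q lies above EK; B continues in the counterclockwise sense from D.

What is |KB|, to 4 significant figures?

48.02

On A1, K sits at bearing -90° from Q; a 101° counterclockwise sweep puts D at bearing 11°, so D = Q + 7.6·(cos 11°, sin 11°) = (52.66, 9.050). Tangency of A1 to DB means the radius QD is perpendicular to DB, so DB runs along (−sin 11°, cos 11°); with |DB| = 39.7, B = (45.09, 48.02). Then |KB| = |B − K| = 48.02.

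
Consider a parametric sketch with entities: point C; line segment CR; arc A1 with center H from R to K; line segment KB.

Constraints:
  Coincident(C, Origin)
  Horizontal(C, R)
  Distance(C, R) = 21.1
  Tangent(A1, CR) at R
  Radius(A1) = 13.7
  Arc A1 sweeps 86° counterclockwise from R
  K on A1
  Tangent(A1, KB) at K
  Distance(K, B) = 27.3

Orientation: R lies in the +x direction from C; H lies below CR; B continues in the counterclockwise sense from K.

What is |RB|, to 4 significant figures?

42.90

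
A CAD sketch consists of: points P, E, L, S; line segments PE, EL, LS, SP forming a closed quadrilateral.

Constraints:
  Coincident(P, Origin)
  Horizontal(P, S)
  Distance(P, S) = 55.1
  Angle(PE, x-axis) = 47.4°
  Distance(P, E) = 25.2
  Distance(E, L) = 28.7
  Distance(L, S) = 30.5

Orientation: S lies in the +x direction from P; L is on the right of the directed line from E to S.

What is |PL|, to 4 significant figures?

27.33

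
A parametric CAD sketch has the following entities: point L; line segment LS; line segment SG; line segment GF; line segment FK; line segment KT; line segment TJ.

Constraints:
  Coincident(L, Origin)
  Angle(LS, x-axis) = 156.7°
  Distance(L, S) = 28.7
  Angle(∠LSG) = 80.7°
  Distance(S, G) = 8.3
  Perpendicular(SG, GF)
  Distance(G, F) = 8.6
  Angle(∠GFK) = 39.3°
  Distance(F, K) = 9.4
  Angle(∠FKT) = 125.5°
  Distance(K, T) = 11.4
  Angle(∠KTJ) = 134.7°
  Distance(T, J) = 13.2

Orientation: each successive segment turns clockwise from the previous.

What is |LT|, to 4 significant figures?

38.00

∠GFK = 39.3° gives FK at -173.3° from the x-axis; with |FK| = 9.4, K = (-23.98, 12.61). ∠FKT = 125.5° gives KT at 132.2° from the x-axis; with |KT| = 11.4, T = (-31.64, 21.06). Then |LT| = |T − L| = 38.00.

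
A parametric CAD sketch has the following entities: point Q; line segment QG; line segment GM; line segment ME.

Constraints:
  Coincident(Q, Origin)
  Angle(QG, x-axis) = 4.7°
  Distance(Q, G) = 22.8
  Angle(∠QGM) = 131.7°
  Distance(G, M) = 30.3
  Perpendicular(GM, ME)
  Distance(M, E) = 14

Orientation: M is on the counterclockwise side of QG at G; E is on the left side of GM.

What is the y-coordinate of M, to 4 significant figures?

26.07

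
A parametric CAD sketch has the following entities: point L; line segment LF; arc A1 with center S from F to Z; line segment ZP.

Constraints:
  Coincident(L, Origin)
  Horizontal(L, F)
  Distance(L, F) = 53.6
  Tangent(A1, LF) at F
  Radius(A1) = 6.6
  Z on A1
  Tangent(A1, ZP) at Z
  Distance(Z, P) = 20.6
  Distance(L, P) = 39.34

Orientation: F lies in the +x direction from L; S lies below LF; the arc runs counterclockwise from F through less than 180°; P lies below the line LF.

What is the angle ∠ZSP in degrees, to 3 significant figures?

72.2°

Checks: |SZ| = 6.600 ✓; ∠(SZ, ZP) = 90.00° ✓; |ZP| = 20.60 ✓; |LP| = 39.34 ✓.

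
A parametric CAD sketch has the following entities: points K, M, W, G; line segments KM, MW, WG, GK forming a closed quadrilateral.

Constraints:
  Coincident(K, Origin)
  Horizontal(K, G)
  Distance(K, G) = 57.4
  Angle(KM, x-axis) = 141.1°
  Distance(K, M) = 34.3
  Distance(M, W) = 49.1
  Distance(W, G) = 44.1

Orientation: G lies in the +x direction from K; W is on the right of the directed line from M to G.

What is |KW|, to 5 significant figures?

15.126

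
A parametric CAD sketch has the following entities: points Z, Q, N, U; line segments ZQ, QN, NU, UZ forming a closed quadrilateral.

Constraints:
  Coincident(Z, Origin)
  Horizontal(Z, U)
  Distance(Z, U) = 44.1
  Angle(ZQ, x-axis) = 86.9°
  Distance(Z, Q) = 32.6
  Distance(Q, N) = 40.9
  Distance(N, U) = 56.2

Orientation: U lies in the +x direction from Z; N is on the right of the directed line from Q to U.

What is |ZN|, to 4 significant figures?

13.23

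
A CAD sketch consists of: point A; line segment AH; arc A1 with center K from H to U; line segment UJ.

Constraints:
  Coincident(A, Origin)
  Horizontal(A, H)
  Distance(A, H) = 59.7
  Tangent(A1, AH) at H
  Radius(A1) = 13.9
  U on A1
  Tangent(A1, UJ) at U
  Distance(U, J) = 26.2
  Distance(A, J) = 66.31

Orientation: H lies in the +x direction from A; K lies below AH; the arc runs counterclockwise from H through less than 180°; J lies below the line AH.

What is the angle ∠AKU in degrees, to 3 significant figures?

24.2°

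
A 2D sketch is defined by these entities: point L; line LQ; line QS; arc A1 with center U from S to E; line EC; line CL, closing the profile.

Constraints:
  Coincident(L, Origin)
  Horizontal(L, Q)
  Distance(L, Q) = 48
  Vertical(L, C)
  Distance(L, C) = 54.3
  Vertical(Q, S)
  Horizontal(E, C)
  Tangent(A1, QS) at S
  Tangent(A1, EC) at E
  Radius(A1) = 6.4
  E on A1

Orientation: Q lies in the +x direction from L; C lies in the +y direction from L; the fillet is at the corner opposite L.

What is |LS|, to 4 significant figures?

67.81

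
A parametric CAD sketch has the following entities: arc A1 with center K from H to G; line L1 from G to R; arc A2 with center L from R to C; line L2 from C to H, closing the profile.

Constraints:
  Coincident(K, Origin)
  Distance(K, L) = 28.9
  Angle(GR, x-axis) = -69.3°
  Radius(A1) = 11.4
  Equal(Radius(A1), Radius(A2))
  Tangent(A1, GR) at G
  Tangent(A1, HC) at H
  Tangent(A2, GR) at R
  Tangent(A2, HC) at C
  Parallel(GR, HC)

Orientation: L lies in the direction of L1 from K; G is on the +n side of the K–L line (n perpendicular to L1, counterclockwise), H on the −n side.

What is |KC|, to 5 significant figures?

31.067

The slot axis is L1's direction at -69.3°, so u = (cos -69.3°, sin -69.3°) = (0.35347, -0.93544) and n = (−sin -69.3°, cos -69.3°) = (0.93544, 0.35347). K is at the origin and L lies 28.9 along u from K, so L = 28.9·u = (10.215, -27.034). Tangency of A1 to both parallel lines with radius 11.4 puts G and H at K ± 11.4·n: G = (10.664, 4.0296), H = (-10.664, -4.0296). Equal radii place R and C the same way about L: R = L + 11.4·n = (20.879, -23.005), C = L − 11.4·n = (-0.44864, -31.064). Then |KC| = |C − K| = 31.067.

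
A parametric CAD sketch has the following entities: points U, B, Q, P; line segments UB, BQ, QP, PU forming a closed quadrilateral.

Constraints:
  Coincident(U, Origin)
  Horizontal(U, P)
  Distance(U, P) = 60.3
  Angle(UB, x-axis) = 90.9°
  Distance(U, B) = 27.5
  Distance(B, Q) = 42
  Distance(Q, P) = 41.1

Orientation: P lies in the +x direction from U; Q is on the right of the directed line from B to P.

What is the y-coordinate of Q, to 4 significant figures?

-9.078

U is at the origin; UP is horizontal with |UP| = 60.3 and P in +x, so P = (60.3, 0). UB runs at 90.9° with |UB| = 27.5, so B = (-0.4320, 27.50). Q is determined by |BQ| = 42.0 and |QP| = 41.1 together: it lies at the intersection of circle(B, 42.0) and circle(P, 41.1). With |BP| = 66.67, the foot of the radical line on BP is 33.89 from B and the perpendicular offset is √(42.0² − 33.89²) = 24.80. Taking the right-of-BP solution: Q = (20.22, -9.078).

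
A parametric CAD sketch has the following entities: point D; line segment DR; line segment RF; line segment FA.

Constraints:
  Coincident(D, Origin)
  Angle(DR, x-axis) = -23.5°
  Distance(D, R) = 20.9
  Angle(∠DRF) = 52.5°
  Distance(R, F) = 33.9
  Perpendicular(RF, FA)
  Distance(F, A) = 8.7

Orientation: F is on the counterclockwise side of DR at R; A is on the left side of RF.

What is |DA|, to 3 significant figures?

22.6

D is at the origin; DR runs at -23.5° with length 20.9, so R = 20.9·(cos -23.5°, sin -23.5°) = (19.2, -8.33). ∠DRF = 52.5°, so RF runs at -23.5° + (180° − 52.5°) = 104° from the x-axis; with |RF| = 33.9, F = R + 33.9·(cos 104°, sin 104°) = (11.0, 24.6). The perpendicularity gives FA at right angles to RF; with |FA| = 8.7 on the left of RF, A = F + 8.7·(-0.970, -0.242) = (2.52, 22.5). Then |DA| = |A − D| = 22.6.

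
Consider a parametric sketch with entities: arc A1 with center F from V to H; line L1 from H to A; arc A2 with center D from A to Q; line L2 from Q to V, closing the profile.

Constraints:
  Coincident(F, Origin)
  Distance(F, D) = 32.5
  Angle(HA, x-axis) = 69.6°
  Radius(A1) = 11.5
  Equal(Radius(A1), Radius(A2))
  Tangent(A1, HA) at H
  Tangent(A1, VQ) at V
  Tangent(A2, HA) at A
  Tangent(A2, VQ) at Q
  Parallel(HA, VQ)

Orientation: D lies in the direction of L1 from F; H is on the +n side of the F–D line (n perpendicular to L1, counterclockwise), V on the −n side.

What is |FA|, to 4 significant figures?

34.47

The slot axis is L1's direction at 69.6°, so u = (cos 69.6°, sin 69.6°) = (0.3486, 0.9373) and n = (−sin 69.6°, cos 69.6°) = (-0.9373, 0.3486). F is at the origin and D lies 32.5 along u from F, so D = 32.5·u = (11.33, 30.46). Tangency of A1 to both parallel lines with radius 11.5 puts H and V at F ± 11.5·n: H = (-10.78, 4.009), V = (10.78, -4.009). Equal radii place A and Q the same way about D: A = D + 11.5·n = (0.5498, 34.47), Q = D − 11.5·n = (22.11, 26.45). Then |FA| = |A − F| = 34.47.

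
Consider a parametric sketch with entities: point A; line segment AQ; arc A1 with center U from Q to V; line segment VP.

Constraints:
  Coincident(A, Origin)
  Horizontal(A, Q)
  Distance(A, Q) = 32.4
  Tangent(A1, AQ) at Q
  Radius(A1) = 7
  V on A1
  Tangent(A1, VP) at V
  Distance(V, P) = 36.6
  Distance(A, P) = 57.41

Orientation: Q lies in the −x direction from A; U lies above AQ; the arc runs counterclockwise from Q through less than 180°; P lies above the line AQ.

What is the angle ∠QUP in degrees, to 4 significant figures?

173.1°

A is at the origin; AQ is horizontal with |AQ| = 32.4 and Q on the −x side, so Q = (-32.40, 0.000). The tangent condition forces UQ to be normal to AQ, so U = Q + (0, 7) = (-32.40, 7.000). Since UV ⟂ VP (tangency), |UP| = √(7.0² + 36.6²) = 37.26 regardless of where V sits on A1. So P lies on both circle(A, 57.41) and circle(U, 37.26); the above-AQ intersection is P = (-36.89, 43.99). V is the foot of the tangent from P: V = (-25.73, 9.133).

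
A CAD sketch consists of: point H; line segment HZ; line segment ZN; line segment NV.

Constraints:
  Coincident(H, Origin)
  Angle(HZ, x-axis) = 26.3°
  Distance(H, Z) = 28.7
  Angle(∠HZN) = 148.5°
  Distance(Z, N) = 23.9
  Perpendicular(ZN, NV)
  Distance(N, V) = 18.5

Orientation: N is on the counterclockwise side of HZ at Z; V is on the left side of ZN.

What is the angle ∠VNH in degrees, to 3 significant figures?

72.8°

H is at the origin; HZ runs at 26.3° with length 28.7, so Z = 28.7·(cos 26.3°, sin 26.3°) = (25.7, 12.7). ∠HZN = 148.5°, so ZN runs at 26.3° + (180° − 148.5°) = 57.8° from the x-axis; with |ZN| = 23.9, N = Z + 23.9·(cos 57.8°, sin 57.8°) = (38.5, 32.9). ZN is perpendicular to NV; with |NV| = 18.5 on the left of ZN, V = N + 18.5·(-0.846, 0.533) = (22.8, 42.8). Then cos ∠VNH = NV·NH / (|NV||NH|), giving 72.8°.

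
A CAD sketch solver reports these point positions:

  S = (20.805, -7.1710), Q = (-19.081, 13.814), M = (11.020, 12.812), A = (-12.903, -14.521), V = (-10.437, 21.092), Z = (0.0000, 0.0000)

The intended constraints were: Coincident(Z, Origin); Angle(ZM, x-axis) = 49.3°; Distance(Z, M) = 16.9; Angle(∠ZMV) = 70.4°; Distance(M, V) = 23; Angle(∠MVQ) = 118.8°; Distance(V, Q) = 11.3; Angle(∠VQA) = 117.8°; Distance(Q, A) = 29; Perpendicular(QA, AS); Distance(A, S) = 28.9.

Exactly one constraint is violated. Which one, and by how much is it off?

Distance(A, S) = 28.9 — off by 5.60.

Z = (0.00, 0.00) ✓; ZM at 49.30° ✓; |ZM| = 16.90 ✓; ∠ZMV = 70.40° ✓; |MV| = 23.00 ✓; ∠MVQ = 118.8° ✓; |VQ| = 11.30 ✓; ∠VQA = 117.8° ✓; |QA| = 29.00 ✓; ∠(QA, AS) = 90.00° ✓; |AS| = 34.50 ✗.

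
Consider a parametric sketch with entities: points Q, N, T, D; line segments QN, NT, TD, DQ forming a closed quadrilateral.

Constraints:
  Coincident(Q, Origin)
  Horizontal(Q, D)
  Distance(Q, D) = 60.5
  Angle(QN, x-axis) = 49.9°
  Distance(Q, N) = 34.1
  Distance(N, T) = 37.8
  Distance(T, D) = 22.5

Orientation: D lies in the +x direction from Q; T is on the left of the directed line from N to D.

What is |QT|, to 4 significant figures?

63.69

Q is at the origin; QD is horizontal with |QD| = 60.5 and D in +x, so D = (60.5, 0). QN runs at 49.9° with |QN| = 34.1, so N = (21.96, 26.08). T is determined by |NT| = 37.8 and |TD| = 22.5 together: it lies at the intersection of circle(N, 37.8) and circle(D, 22.5). With |ND| = 46.53, the foot of the radical line on ND is 33.18 from N and the perpendicular offset is √(37.8² − 33.18²) = 18.11. Taking the left-of-ND solution: T = (59.59, 22.48).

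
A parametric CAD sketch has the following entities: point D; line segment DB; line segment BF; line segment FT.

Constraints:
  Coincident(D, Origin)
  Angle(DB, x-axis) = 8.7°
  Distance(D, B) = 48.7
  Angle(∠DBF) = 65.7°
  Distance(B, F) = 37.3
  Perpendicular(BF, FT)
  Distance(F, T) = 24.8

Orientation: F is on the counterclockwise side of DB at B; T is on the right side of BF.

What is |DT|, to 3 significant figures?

71.3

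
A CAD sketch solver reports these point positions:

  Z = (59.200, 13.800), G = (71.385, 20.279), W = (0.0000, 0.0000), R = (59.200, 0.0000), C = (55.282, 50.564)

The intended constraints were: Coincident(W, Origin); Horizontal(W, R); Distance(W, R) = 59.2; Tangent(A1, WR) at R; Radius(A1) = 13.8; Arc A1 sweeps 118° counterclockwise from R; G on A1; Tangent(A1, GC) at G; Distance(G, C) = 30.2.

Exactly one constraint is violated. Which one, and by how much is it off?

Distance(G, C) = 30.2 — off by 4.10.

W = (0.00, 0.00) ✓; W.y = 0.00, R.y = 0.00 ✓; |WR| = 59.20 ✓; ∠(ZR, RW) = 90.00° ✓; |ZR| = 13.80 ✓; bearing(Z→G) − bearing(Z→R) = 118.0° ✓; |ZG| = 13.80 ✓; ∠(ZG, GC) = 90.00° ✓; |GC| = 34.30 ✗.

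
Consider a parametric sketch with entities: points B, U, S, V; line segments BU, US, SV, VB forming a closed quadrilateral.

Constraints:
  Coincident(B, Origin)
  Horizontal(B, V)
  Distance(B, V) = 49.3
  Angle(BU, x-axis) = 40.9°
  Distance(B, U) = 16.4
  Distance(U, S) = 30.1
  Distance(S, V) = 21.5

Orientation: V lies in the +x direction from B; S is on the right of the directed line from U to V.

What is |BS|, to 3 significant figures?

34.0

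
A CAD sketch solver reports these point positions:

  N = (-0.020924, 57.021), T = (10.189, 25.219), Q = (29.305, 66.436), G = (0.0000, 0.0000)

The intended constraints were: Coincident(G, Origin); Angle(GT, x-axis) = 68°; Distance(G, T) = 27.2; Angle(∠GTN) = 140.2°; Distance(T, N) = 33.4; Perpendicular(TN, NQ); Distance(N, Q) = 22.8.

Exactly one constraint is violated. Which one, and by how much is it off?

Distance(N, Q) = 22.8 — off by 8.00.

G = (0.00, 0.00) ✓; GT at 68.00° ✓; |GT| = 27.20 ✓; ∠GTN = 140.2° ✓; |TN| = 33.40 ✓; ∠(TN, NQ) = 90.00° ✓; |NQ| = 30.80 ✗.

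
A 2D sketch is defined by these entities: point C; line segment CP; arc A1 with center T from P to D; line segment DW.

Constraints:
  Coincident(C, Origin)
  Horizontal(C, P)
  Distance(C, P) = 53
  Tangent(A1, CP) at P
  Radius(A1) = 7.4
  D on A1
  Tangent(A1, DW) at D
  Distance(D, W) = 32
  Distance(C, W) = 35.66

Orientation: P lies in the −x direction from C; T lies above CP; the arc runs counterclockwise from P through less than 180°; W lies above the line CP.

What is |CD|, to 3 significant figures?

47.8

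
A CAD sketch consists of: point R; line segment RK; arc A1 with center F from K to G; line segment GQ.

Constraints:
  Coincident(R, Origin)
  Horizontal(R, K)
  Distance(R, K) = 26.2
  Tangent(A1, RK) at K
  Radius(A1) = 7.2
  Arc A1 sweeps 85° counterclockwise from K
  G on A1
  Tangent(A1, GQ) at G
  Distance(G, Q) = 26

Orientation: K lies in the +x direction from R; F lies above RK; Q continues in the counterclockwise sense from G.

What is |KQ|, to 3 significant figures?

33.8

On A1, K sits at bearing -90° from F; an 85° counterclockwise sweep puts G at bearing -5°, so G = F + 7.2·(cos -5°, sin -5°) = (33.4, 6.57). A1 meets GQ tangentially, so FG is at right angles to GQ, so GQ runs along (−sin -5°, cos -5°); with |GQ| = 26.0, Q = (35.6, 32.5). Then |KQ| = |Q − K| = 33.8.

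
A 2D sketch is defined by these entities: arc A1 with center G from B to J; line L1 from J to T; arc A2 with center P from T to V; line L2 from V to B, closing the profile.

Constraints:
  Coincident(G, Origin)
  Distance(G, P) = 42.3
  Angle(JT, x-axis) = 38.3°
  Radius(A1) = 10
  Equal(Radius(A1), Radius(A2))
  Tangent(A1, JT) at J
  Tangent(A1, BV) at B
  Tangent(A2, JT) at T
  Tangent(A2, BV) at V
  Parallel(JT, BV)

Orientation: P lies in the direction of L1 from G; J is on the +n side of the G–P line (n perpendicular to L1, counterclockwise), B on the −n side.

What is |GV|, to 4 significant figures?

43.47

Tangency of A1 to both parallel lines with radius 10.0 puts J and B at G ± 10.0·n: J = (-6.198, 7.848), B = (6.198, -7.848). Equal radii place T and V the same way about P: T = P + 10.0·n = (27.00, 34.06), V = P − 10.0·n = (39.39, 18.37). Then |GV| = |V − G| = 43.47.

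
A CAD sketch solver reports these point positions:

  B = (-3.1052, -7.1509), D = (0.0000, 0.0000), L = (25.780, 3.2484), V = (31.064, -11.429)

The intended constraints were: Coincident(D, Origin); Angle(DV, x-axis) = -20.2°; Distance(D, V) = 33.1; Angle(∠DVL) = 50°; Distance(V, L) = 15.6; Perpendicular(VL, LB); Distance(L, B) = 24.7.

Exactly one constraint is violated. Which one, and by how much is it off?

Distance(L, B) = 24.7 — off by 6.00.

D = (0.00, 0.00) ✓; DV at -20.20° ✓; |DV| = 33.10 ✓; ∠DVL = 50.00° ✓; |VL| = 15.60 ✓; ∠(VL, LB) = 90.00° ✓; |LB| = 30.70 ✗.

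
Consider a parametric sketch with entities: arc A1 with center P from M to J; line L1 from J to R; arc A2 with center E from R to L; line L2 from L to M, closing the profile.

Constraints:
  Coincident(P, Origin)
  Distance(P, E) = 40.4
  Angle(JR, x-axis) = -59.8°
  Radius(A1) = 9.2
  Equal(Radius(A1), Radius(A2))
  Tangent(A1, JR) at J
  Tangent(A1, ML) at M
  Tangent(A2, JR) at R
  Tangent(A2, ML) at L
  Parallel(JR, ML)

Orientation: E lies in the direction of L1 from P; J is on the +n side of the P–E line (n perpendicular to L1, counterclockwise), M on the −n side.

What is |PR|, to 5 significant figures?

41.434

The slot axis is L1's direction at -59.8°, so u = (cos -59.8°, sin -59.8°) = (0.50302, -0.86427) and n = (−sin -59.8°, cos -59.8°) = (0.86427, 0.50302). P is at the origin and E lies 40.4 along u from P, so E = 40.4·u = (20.322, -34.917). Tangency of A1 to both parallel lines with radius 9.2 puts J and M at P ± 9.2·n: J = (7.9513, 4.6278), M = (-7.9513, -4.6278). Equal radii place R and L the same way about E: R = E + 9.2·n = (28.273, -30.289), L = E − 9.2·n = (12.371, -39.544). Then |PR| = |R − P| = 41.434.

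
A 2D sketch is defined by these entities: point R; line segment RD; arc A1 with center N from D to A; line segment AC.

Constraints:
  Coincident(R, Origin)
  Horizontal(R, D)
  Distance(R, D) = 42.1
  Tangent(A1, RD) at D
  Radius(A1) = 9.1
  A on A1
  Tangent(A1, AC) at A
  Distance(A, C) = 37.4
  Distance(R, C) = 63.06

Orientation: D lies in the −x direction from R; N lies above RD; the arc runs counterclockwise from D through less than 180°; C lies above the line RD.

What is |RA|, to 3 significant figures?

35.0

Checks: R = (0.00, 0.00) ✓; ∠(ND, DR) = 90.00° ✓; |ND| = 9.100 ✓; |NA| = 9.100 ✓; ∠(NA, AC) = 90.00° ✓; |AC| = 37.40 ✓; |RC| = 63.06 ✓.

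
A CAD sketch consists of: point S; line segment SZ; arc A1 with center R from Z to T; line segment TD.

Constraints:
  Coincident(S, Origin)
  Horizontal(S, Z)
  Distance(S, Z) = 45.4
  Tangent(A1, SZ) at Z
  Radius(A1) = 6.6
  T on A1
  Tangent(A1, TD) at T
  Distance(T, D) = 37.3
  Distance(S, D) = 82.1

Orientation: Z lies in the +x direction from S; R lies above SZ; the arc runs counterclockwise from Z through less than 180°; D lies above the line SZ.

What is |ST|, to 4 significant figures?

49.78

S is at the origin; S and Z share the same y with |SZ| = 45.4 and Z on the +x side, so Z = (45.40, 0.000). The tangent condition forces RZ to be normal to SZ, so R = Z + (0, 6.6) = (45.40, 6.600). Since RT ⟂ TD (tangency), |RD| = √(6.6² + 37.3²) = 37.88 regardless of where T sits on A1. So D lies on both circle(S, 82.1) and circle(R, 37.88); the above-SZ intersection is D = (77.80, 26.23). T is the foot of the tangent from D: T = (49.75, 1.637).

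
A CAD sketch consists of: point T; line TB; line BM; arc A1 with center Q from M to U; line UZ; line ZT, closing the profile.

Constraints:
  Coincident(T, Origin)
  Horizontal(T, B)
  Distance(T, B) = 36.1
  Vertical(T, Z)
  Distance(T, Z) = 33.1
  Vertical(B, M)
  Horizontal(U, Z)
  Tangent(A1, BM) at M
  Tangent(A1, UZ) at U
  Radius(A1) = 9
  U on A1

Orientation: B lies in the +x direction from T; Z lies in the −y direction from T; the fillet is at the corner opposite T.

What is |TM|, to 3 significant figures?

43.4

T is at the origin; TB is horizontal with |TB| = 36.1 and B on the +x side, so B = (36.1, 0.00). T and Z share the same x with |TZ| = 33.1 and Z on the −y side, so Z = (0.00, -33.1). The virtual corner opposite T is at (36.1, -33.1). Since A1 is tangent to BM there, QM ⟂ BM and since A1 is tangent to UZ there, QU ⟂ UZ, with radius 9.0, so the center Q sits 9.0 in from both sides at Q = (27.1, -24.1). That places the tangent points at M = (36.1, -24.1) on BM and U = (27.1, -33.1) on UZ. Then |TM| = |M − T| = 43.4.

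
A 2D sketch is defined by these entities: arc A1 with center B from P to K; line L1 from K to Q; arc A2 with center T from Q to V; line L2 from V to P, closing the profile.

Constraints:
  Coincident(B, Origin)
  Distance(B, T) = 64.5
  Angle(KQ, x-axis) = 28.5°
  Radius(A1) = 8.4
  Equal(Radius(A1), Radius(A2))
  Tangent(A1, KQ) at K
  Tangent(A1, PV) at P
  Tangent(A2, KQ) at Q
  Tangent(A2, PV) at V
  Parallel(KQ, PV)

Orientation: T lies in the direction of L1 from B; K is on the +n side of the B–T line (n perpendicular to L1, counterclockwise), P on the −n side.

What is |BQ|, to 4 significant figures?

65.04

Tangency of A1 to both parallel lines with radius 8.4 puts K and P at B ± 8.4·n: K = (-4.008, 7.382), P = (4.008, -7.382). Equal radii place Q and V the same way about T: Q = T + 8.4·n = (52.68, 38.16), V = T − 8.4·n = (60.69, 23.39). Then |BQ| = |Q − B| = 65.04.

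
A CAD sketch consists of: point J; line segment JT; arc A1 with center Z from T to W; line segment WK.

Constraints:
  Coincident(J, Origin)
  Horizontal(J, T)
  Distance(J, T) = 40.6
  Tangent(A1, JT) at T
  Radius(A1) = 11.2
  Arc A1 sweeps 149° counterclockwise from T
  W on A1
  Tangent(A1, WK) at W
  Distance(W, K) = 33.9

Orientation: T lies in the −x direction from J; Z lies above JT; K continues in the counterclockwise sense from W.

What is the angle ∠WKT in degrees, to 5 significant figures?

27.670°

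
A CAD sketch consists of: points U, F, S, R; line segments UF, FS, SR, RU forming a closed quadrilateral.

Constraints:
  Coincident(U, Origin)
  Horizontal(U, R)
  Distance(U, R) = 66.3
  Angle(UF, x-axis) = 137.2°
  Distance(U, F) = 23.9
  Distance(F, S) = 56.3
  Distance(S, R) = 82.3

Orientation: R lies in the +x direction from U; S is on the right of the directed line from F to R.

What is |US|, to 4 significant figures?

39.41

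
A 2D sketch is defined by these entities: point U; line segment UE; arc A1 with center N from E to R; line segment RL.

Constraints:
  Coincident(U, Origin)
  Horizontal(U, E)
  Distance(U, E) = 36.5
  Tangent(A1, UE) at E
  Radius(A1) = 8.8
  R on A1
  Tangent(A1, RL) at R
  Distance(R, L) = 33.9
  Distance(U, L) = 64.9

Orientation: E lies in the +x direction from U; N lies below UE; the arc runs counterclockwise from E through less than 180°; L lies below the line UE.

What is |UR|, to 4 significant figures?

32.78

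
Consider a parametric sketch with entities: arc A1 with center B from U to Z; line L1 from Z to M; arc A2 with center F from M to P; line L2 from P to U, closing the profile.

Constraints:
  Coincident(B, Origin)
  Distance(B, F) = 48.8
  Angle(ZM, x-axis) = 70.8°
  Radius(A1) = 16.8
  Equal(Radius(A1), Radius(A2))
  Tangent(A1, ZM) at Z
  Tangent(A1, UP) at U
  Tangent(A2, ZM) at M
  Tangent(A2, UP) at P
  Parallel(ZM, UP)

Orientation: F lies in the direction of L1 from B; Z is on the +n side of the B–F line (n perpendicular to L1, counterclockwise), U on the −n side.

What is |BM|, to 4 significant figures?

51.61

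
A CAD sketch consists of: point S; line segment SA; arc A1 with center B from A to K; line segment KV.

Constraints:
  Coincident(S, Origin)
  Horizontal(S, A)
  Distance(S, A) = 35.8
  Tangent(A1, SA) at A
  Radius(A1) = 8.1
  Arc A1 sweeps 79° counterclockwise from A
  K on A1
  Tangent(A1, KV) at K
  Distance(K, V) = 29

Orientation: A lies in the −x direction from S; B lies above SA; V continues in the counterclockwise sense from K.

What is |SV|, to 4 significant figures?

41.53

S is at the origin; SA is horizontal with |SA| = 35.8 and A on the −x side, so A = (-35.80, 0.000). Since A1 is tangent to SA there, BA ⟂ SA, so B = A + (0, 8.1) = (-35.80, 8.100). On A1, A sits at bearing -90° from B; a 79° counterclockwise sweep puts K at bearing -11°, so K = B + 8.1·(cos -11°, sin -11°) = (-27.85, 6.554). A1 meets KV tangentially, so BK is at right angles to KV, so KV runs along (−sin -11°, cos -11°); with |KV| = 29.0, V = (-22.32, 35.02). Then |SV| = |V − S| = 41.53.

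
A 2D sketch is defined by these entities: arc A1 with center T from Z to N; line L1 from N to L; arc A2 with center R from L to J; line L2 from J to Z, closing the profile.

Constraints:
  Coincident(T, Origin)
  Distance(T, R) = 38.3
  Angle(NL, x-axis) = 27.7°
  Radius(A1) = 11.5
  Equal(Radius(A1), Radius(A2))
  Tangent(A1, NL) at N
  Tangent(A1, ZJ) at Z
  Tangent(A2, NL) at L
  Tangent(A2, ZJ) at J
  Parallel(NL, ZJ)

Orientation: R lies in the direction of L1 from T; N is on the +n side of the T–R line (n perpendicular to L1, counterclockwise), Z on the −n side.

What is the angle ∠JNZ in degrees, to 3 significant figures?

59.0°

Tangency of A1 to both parallel lines with radius 11.5 puts N and Z at T ± 11.5·n: N = (-5.35, 10.2), Z = (5.35, -10.2). Equal radii place L and J the same way about R: L = R + 11.5·n = (28.6, 28.0), J = R − 11.5·n = (39.3, 7.62). Then cos ∠JNZ = NJ·NZ / (|NJ||NZ|), giving 59.0°.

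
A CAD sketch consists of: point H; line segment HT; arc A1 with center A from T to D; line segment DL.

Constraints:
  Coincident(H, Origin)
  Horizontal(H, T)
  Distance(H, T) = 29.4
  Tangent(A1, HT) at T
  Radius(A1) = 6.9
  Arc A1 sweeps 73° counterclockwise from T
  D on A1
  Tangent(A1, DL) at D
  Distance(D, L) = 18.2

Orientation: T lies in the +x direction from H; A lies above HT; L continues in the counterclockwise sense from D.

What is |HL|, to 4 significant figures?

46.95

H is at the origin; HT is horizontal with |HT| = 29.4 and T on the +x side, so T = (29.40, 0.000). The tangent condition forces AT to be normal to HT, so A = T + (0, 6.9) = (29.40, 6.900). On A1, T sits at bearing -90° from A; a 73° counterclockwise sweep puts D at bearing -17°, so D = A + 6.9·(cos -17°, sin -17°) = (36.00, 4.883). The tangent condition forces AD to be normal to DL, so DL runs along (−sin -17°, cos -17°); with |DL| = 18.2, L = (41.32, 22.29). Then |HL| = |L − H| = 46.95.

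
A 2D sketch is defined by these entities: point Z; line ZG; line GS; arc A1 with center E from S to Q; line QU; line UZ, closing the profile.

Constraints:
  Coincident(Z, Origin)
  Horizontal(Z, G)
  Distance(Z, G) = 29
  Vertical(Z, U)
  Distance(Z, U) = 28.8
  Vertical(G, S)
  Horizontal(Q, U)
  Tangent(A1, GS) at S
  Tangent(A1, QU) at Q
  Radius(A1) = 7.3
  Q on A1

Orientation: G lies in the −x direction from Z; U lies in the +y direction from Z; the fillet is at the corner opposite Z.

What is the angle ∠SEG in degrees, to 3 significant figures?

71.2°

Z is at the origin; Z and G share the same y with |ZG| = 29.0 and G on the −x side, so G = (-29.0, 0.00). Z and U share the same x with |ZU| = 28.8 and U on the +y side, so U = (0.00, 28.8). The virtual corner opposite Z is at (-29.0, 28.8). Since A1 is tangent to GS there, ES ⟂ GS and A1 meets QU tangentially, so EQ is at right angles to QU, with radius 7.3, so the center E sits 7.3 in from both sides at E = (-21.7, 21.5). That places the tangent points at S = (-29.0, 21.5) on GS and Q = (-21.7, 28.8) on QU. Then cos ∠SEG = ES·EG / (|ES||EG|), giving 71.2°.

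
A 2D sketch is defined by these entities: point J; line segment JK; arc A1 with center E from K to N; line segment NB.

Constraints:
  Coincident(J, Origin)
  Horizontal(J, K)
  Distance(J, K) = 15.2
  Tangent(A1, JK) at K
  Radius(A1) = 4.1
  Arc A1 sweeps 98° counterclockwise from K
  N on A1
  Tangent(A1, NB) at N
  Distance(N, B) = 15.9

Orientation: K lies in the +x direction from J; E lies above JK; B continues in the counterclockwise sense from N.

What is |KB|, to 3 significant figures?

20.5

J is at the origin; JK is horizontal with |JK| = 15.2 and K on the +x side, so K = (15.2, 0.00). Tangency of A1 to JK means the radius EK is perpendicular to JK, so E = K + (0, 4.1) = (15.2, 4.10). On A1, K sits at bearing -90° from E; a 98° counterclockwise sweep puts N at bearing 8°, so N = E + 4.1·(cos 8°, sin 8°) = (19.3, 4.67). The tangent condition forces EN to be normal to NB, so NB runs along (−sin 8°, cos 8°); with |NB| = 15.9, B = (17.0, 20.4). Then |KB| = |B − K| = 20.5.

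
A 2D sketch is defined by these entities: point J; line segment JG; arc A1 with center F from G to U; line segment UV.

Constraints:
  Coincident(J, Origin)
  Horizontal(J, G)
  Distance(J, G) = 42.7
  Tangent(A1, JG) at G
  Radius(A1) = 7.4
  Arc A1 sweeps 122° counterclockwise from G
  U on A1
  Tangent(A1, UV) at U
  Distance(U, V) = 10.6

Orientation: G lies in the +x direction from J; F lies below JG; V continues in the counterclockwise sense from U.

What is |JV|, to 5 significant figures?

46.691

On A1, G sits at bearing 90° from F; a 122° counterclockwise sweep puts U at bearing 212°, so U = F + 7.4·(cos 212°, sin 212°) = (36.424, -11.321). Since A1 is tangent to UV there, FU ⟂ UV, so UV runs along (−sin 212°, cos 212°); with |UV| = 10.6, V = (42.042, -20.311). Then |JV| = |V − J| = 46.691.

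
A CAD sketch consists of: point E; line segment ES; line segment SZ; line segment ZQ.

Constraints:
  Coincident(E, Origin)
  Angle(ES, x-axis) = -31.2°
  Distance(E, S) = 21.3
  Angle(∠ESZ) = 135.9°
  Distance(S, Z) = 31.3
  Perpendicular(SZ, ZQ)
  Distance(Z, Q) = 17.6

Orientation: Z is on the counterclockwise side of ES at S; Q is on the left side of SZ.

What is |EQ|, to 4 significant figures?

46.68

E is at the origin; ES runs at -31.2° with length 21.3, so S = 21.3·(cos -31.2°, sin -31.2°) = (18.22, -11.03). ∠ESZ = 135.9°, so SZ runs at -31.2° + (180° − 135.9°) = 12.90° from the x-axis; with |SZ| = 31.3, Z = S + 31.3·(cos 12.90°, sin 12.90°) = (48.73, -4.046). SZ is perpendicular to ZQ; with |ZQ| = 17.6 on the left of SZ, Q = Z + 17.6·(-0.2233, 0.9748) = (44.80, 13.11). Then |EQ| = |Q − E| = 46.68.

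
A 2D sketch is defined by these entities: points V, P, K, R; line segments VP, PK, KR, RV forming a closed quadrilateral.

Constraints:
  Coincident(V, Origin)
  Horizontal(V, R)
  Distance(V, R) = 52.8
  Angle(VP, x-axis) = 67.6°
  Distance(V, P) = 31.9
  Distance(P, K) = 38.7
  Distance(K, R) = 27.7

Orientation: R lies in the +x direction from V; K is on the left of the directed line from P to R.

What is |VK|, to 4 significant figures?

57.84

V is at the origin; V and R share the same y with |VR| = 52.8 and R in +x, so R = (52.8, 0). VP runs at 67.6° with |VP| = 31.9, so P = (12.16, 29.49). K is determined by |PK| = 38.7 and |KR| = 27.7 together: it lies at the intersection of circle(P, 38.7) and circle(R, 27.7). With |PR| = 50.22, the foot of the radical line on PR is 32.38 from P and the perpendicular offset is √(38.7² − 32.38²) = 21.19. Taking the left-of-PR solution: K = (50.81, 27.63).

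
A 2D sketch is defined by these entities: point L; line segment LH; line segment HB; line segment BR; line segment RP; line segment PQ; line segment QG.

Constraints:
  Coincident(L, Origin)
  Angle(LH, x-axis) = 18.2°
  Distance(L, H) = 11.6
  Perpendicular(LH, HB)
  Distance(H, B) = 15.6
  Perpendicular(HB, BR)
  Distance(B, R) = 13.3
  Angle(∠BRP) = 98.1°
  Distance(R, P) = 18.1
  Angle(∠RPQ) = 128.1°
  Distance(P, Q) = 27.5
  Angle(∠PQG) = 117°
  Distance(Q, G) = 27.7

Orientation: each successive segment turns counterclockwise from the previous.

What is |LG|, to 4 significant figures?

43.66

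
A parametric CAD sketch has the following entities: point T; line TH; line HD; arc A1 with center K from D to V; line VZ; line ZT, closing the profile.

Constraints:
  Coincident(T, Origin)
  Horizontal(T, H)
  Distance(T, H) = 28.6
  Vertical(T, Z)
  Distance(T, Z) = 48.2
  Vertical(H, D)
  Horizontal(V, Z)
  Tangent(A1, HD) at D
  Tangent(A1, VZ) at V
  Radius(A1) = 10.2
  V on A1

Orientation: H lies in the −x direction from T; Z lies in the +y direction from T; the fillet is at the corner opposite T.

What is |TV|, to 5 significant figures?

51.593

The virtual corner opposite T is at (-28.600, 48.200). Tangency of A1 to HD means the radius KD is perpendicular to HD and tangency of A1 to VZ means the radius KV is perpendicular to VZ, with radius 10.2, so the center K sits 10.2 in from both sides at K = (-18.400, 38.000). That places the tangent points at D = (-28.600, 38.000) on HD and V = (-18.400, 48.200) on VZ. Then |TV| = |V − T| = 51.593.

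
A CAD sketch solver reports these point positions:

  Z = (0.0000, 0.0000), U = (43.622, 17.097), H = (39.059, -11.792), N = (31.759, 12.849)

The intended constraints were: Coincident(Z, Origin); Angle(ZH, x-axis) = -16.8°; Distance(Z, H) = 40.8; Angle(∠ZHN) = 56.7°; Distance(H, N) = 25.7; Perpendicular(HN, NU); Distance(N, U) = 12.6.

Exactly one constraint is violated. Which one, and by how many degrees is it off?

Perpendicular(HN, NU) — off by 3.20°.

Z = (0.00, 0.00) ✓; ZH at -16.80° ✓; |ZH| = 40.80 ✓; ∠ZHN = 56.70° ✓; |HN| = 25.70 ✓; ∠(HN, NU) = 86.80° ✗; |NU| = 12.60 ✓.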